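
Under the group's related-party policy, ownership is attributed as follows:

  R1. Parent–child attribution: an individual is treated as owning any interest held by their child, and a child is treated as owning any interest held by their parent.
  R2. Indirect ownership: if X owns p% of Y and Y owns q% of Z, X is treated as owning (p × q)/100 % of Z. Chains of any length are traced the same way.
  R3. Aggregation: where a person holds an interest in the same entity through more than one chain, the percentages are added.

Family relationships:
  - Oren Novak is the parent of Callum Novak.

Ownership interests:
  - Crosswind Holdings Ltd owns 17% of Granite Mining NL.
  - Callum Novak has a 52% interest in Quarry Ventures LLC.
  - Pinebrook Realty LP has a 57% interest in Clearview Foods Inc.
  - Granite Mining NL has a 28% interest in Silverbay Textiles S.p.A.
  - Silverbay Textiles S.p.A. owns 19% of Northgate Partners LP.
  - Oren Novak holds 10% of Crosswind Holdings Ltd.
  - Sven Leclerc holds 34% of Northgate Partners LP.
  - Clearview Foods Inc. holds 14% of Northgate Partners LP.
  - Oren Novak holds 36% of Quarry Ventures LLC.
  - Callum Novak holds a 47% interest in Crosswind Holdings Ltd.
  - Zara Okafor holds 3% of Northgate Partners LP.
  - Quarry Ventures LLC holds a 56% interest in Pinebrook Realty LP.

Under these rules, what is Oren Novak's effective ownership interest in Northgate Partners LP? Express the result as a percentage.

4.448052%

By parent–child attribution (R1), Oren Novak is treated as also owning Callum Novak's interest in Crosswind Holdings Ltd, giving 10% + 47% = 57%.
By parent–child attribution (R1), Oren Novak is treated as also owning Callum Novak's interest in Quarry Ventures LLC, giving 36% + 52% = 88%.
Chain via Crosswind Holdings Ltd → Granite Mining NL → Silverbay Textiles S.p.A. (R2): 57% × 17% × 28% × 19% = 0.515508% of Northgate Partners LP.
Chain via Quarry Ventures LLC → Pinebrook Realty LP → Clearview Foods Inc. (R2): 88% × 56% × 57% × 14% = 3.932544% of Northgate Partners LP.
Aggregating (R3): 0.515508% + 3.932544% = 4.448052%.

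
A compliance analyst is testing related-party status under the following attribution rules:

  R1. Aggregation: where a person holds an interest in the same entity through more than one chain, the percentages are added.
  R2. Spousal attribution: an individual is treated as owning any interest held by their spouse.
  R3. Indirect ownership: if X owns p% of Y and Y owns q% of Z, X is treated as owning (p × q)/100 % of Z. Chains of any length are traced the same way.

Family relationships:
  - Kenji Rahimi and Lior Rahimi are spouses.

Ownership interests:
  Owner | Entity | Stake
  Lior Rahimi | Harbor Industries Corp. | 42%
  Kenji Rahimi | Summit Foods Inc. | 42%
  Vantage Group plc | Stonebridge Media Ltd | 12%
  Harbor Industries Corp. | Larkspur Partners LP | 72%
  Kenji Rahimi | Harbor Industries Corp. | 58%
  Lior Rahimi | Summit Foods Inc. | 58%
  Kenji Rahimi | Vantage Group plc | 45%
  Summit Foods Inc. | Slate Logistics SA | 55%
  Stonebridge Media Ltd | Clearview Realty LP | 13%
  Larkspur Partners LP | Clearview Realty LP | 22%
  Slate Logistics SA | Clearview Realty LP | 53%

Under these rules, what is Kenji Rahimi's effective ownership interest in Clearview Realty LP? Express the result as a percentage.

45.692%

By spousal attribution (R2), Kenji Rahimi is treated as also owning Lior Rahimi's interest in Summit Foods Inc, giving 42% + 58% = 100%.
By spousal attribution (R2), Kenji Rahimi is treated as also owning Lior Rahimi's interest in Harbor Industries Corp, giving 58% + 42% = 100%.
Chain via Vantage Group plc → Stonebridge Media Ltd (R3): 45% × 12% × 13% = 0.702% of Clearview Realty LP.
Chain via Summit Foods Inc. → Slate Logistics SA (R3): 100% × 55% × 53% = 29.15% of Clearview Realty LP.
Chain via Harbor Industries Corp. → Larkspur Partners LP (R3): 100% × 72% × 22% = 15.84% of Clearview Realty LP.
Aggregating (R1): 0.702% + 29.15% + 15.84% = 45.692%.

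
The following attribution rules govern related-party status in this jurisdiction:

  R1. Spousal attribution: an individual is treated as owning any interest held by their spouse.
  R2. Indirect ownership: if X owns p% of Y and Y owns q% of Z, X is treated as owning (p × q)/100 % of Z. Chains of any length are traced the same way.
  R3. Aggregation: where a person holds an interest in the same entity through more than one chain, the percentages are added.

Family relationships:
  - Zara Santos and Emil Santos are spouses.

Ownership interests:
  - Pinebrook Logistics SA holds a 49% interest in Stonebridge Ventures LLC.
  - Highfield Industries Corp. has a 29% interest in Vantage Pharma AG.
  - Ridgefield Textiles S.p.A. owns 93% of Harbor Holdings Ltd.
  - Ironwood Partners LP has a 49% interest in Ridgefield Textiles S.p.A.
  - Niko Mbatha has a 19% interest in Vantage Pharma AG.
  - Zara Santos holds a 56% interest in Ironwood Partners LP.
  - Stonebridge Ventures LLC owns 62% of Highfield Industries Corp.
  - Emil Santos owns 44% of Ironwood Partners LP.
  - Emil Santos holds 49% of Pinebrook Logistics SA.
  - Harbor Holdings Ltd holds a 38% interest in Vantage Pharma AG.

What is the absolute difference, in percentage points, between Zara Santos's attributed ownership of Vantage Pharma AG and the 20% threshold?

By spousal attribution (R1), Zara Santos is treated as also owning Emil Santos's interest in Ironwood Partners LP, giving 56% + 44% = 100%.
By spousal attribution (R1), Zara Santos is treated as owning Emil Santos's 49% interest in Pinebrook Logistics SA.
Chain via Ironwood Partners LP → Ridgefield Textiles S.p.A. → Harbor Holdings Ltd (R2): 100% × 49% × 93% × 38% = 17.3166% of Vantage Pharma AG.
Chain via Pinebrook Logistics SA → Stonebridge Ventures LLC → Highfield Industries Corp. (R2): 49% × 49% × 62% × 29% = 4.316998% of Vantage Pharma AG.
Aggregating (R3): 17.3166% + 4.316998% = 21.633598%.
21.633598% exceeds the 20% threshold by 1.633598 percentage points.

1.633598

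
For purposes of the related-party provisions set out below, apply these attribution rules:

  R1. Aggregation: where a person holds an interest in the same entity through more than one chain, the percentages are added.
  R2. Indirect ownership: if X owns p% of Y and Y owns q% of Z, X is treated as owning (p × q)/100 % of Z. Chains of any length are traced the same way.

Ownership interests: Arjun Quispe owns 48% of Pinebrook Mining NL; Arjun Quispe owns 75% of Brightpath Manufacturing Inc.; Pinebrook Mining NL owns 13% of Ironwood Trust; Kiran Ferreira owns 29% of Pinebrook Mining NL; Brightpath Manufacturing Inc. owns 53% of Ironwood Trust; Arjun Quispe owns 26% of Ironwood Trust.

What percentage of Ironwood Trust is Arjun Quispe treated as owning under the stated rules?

Chain via Pinebrook Mining NL (R2): 48% × 13% = 6.24% of Ironwood Trust.
Chain via Brightpath Manufacturing Inc. (R2): 75% × 53% = 39.75% of Ironwood Trust.
Direct interest in Ironwood Trust: 26%.
Aggregating (R1): 6.24% + 39.75% + 26% = 71.99%.

71.99%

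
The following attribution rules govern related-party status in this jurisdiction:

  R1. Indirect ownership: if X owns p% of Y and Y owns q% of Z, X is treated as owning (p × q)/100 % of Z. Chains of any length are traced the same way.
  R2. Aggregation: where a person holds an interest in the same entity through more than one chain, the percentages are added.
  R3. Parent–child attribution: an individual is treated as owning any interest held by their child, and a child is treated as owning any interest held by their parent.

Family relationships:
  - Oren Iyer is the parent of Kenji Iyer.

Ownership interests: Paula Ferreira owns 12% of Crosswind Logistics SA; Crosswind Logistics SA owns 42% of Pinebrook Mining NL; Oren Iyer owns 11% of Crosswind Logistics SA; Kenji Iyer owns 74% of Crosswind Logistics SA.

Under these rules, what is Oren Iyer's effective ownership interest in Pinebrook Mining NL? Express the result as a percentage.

By parent–child attribution (R3), Oren Iyer is treated as also owning Kenji Iyer's interest in Crosswind Logistics SA, giving 11% + 74% = 85%.
Chain via Crosswind Logistics SA (R1): 85% × 42% = 35.7% of Pinebrook Mining NL.

35.7%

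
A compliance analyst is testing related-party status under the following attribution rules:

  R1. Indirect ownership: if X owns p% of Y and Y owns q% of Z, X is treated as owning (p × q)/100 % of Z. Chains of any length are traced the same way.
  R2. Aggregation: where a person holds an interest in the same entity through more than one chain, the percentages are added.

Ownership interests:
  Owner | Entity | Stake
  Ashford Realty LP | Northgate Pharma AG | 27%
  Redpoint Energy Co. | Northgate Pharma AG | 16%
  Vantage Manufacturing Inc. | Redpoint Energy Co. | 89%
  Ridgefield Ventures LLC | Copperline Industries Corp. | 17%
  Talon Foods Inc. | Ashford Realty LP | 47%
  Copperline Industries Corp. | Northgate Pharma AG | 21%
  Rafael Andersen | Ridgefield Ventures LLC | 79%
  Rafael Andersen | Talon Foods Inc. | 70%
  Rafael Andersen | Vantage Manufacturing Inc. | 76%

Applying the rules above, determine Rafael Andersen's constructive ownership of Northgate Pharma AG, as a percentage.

Chain via Ridgefield Ventures LLC → Copperline Industries Corp. (R1): 79% × 17% × 21% = 2.8203% of Northgate Pharma AG.
Chain via Talon Foods Inc. → Ashford Realty LP (R1): 70% × 47% × 27% = 8.883% of Northgate Pharma AG.
Chain via Vantage Manufacturing Inc. → Redpoint Energy Co. (R1): 76% × 89% × 16% = 10.8224% of Northgate Pharma AG.
Aggregating (R2): 2.8203% + 8.883% + 10.8224% = 22.5257%.

22.5257%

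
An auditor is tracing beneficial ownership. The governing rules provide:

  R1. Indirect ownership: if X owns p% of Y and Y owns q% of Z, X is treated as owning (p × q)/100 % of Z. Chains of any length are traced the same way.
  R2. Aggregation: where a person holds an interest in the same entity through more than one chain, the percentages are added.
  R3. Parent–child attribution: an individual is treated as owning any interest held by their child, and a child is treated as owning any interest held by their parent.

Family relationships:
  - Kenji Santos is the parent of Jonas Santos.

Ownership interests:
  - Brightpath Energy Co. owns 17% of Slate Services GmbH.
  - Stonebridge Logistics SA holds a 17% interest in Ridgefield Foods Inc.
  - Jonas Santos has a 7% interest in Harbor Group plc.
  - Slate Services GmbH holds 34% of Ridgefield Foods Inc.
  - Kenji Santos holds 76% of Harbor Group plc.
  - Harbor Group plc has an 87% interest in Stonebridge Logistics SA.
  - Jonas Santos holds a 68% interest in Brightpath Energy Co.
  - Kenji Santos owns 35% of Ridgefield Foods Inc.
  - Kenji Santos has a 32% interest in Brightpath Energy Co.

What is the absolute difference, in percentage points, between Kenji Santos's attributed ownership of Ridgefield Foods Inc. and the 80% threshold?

26.9443

By parent–child attribution (R3), Kenji Santos is treated as also owning Jonas Santos's interest in Harbor Group plc, giving 76% + 7% = 83%.
By parent–child attribution (R3), Kenji Santos is treated as also owning Jonas Santos's interest in Brightpath Energy Co, giving 32% + 68% = 100%.
Chain via Harbor Group plc → Stonebridge Logistics SA (R1): 83% × 87% × 17% = 12.2757% of Ridgefield Foods Inc.
Chain via Brightpath Energy Co. → Slate Services GmbH (R1): 100% × 17% × 34% = 5.78% of Ridgefield Foods Inc.
Direct interest in Ridgefield Foods Inc: 35%.
Aggregating (R2): 12.2757% + 5.78% + 35% = 53.0557%.
53.0557% falls short of the 80% threshold by 26.9443 percentage points.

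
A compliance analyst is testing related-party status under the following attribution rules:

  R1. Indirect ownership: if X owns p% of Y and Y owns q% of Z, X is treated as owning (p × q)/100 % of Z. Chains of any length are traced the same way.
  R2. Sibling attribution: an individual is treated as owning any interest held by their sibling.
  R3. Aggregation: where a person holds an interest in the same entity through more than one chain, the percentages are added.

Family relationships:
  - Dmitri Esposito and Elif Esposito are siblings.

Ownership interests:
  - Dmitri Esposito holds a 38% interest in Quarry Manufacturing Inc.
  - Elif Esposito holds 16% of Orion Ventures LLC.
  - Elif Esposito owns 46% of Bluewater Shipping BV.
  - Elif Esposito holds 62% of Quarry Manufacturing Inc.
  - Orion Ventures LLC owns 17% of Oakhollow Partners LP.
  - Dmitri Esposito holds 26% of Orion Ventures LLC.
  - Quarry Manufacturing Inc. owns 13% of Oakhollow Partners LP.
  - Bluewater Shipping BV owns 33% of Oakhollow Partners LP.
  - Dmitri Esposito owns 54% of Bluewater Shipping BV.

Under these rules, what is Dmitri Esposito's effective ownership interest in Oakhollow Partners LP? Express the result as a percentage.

By sibling attribution (R2), Dmitri Esposito is treated as also owning Elif Esposito's interest in Quarry Manufacturing Inc, giving 38% + 62% = 100%.
By sibling attribution (R2), Dmitri Esposito is treated as also owning Elif Esposito's interest in Bluewater Shipping BV, giving 54% + 46% = 100%.
By sibling attribution (R2), Dmitri Esposito is treated as also owning Elif Esposito's interest in Orion Ventures LLC, giving 26% + 16% = 42%.
Chain via Quarry Manufacturing Inc. (R1): 100% × 13% = 13% of Oakhollow Partners LP.
Chain via Bluewater Shipping BV (R1): 100% × 33% = 33% of Oakhollow Partners LP.
Chain via Orion Ventures LLC (R1): 42% × 17% = 7.14% of Oakhollow Partners LP.
Aggregating (R3): 13% + 33% + 7.14% = 53.14%.

53.14%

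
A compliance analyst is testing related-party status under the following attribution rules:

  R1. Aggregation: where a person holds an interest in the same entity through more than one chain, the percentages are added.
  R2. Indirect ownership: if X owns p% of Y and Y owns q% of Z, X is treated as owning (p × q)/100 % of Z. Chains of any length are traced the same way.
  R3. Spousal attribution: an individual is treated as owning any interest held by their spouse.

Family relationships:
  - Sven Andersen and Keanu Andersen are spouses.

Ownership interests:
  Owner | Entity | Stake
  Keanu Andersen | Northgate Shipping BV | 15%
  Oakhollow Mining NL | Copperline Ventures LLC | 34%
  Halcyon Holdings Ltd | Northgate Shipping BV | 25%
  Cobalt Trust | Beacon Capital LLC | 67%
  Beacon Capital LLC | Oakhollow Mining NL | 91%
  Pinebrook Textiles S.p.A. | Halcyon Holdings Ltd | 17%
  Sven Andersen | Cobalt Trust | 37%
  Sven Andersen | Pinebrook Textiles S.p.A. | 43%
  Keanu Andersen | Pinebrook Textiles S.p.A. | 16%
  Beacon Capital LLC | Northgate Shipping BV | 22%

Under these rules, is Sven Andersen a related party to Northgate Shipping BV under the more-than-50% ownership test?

By spousal attribution (R3), Sven Andersen is treated as also owning Keanu Andersen's interest in Pinebrook Textiles S.p.A, giving 43% + 16% = 59%.
By spousal attribution (R3), Sven Andersen is treated as owning Keanu Andersen's 15% interest in Northgate Shipping BV.
Chain via Cobalt Trust → Beacon Capital LLC (R2): 37% × 67% × 22% = 5.4538% of Northgate Shipping BV.
Chain via Pinebrook Textiles S.p.A. → Halcyon Holdings Ltd (R2): 59% × 17% × 25% = 2.5075% of Northgate Shipping BV.
Direct interest in Northgate Shipping BV: 15%.
Aggregating (R1): 5.4538% + 2.5075% + 15% = 22.9613%.
22.9613% does not exceed the 50% threshold, so Sven is not a related party to Northgate Shipping BV.

No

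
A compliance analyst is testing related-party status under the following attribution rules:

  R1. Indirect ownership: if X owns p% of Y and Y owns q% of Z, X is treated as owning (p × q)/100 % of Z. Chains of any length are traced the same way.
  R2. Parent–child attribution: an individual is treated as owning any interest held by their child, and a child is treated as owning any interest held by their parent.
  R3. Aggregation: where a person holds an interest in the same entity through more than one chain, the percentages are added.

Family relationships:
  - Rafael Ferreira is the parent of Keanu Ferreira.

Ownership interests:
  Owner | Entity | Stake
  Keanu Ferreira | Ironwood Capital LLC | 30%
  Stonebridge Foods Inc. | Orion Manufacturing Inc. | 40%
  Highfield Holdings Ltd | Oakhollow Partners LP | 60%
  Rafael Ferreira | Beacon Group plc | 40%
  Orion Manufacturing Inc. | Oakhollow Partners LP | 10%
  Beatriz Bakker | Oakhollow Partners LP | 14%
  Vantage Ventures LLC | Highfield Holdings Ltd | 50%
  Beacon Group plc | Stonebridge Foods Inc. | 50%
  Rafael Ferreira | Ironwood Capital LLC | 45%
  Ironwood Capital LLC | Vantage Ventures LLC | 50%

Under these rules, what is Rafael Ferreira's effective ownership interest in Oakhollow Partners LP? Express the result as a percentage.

12.05%

By parent–child attribution (R2), Rafael Ferreira is treated as also owning Keanu Ferreira's interest in Ironwood Capital LLC, giving 45% + 30% = 75%.
Chain via Beacon Group plc → Stonebridge Foods Inc. → Orion Manufacturing Inc. (R1): 40% × 50% × 40% × 10% = 0.8% of Oakhollow Partners LP.
Chain via Ironwood Capital LLC → Vantage Ventures LLC → Highfield Holdings Ltd (R1): 75% × 50% × 50% × 60% = 11.25% of Oakhollow Partners LP.
Aggregating (R3): 0.8% + 11.25% = 12.05%.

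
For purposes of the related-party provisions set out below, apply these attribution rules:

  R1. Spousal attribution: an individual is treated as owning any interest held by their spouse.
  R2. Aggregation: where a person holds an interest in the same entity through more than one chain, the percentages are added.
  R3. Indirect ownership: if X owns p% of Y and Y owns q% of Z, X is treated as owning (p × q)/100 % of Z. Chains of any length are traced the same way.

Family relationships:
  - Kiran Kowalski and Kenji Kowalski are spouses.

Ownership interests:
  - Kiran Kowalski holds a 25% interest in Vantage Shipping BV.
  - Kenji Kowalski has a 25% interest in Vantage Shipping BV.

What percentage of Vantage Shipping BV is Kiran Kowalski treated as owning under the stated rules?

By spousal attribution (R1), Kiran Kowalski is treated as also owning Kenji Kowalski's interest in Vantage Shipping BV, giving 25% + 25% = 50%.
Direct interest in Vantage Shipping BV: 50%.

50%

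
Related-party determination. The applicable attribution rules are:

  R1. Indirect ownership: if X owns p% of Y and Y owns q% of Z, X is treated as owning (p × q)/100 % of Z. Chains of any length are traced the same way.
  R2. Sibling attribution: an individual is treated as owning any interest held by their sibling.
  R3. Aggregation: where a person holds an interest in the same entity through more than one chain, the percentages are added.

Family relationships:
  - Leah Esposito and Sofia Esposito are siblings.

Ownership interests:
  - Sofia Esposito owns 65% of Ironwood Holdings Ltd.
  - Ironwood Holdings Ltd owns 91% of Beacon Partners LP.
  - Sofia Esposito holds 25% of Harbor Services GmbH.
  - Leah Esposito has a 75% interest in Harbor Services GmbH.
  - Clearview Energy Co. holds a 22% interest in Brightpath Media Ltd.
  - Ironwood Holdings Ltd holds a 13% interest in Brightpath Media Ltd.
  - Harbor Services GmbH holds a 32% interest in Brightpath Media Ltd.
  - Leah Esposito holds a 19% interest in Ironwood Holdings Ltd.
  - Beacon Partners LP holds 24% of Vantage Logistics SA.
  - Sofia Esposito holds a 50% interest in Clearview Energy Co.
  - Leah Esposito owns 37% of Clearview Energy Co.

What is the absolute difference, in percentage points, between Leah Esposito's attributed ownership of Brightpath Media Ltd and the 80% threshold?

17.94

By sibling attribution (R2), Leah Esposito is treated as also owning Sofia Esposito's interest in Harbor Services GmbH, giving 75% + 25% = 100%.
By sibling attribution (R2), Leah Esposito is treated as also owning Sofia Esposito's interest in Clearview Energy Co, giving 37% + 50% = 87%.
By sibling attribution (R2), Leah Esposito is treated as also owning Sofia Esposito's interest in Ironwood Holdings Ltd, giving 19% + 65% = 84%.
Chain via Harbor Services GmbH (R1): 100% × 32% = 32% of Brightpath Media Ltd.
Chain via Clearview Energy Co. (R1): 87% × 22% = 19.14% of Brightpath Media Ltd.
Chain via Ironwood Holdings Ltd (R1): 84% × 13% = 10.92% of Brightpath Media Ltd.
Aggregating (R3): 32% + 19.14% + 10.92% = 62.06%.
62.06% falls short of the 80% threshold by 17.94 percentage points.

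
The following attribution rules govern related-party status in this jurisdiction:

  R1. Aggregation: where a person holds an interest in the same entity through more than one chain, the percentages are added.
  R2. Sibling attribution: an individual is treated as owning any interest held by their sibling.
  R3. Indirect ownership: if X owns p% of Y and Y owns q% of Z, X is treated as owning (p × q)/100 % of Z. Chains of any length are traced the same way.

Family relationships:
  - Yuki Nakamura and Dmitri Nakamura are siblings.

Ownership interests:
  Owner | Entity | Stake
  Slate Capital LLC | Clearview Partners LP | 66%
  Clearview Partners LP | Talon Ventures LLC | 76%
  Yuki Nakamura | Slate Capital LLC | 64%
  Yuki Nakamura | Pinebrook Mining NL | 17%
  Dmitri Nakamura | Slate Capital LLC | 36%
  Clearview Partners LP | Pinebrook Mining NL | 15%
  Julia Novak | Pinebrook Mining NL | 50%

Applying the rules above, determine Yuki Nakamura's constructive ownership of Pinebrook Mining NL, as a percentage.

26.9%

By sibling attribution (R2), Yuki Nakamura is treated as also owning Dmitri Nakamura's interest in Slate Capital LLC, giving 64% + 36% = 100%.
Chain via Slate Capital LLC → Clearview Partners LP (R3): 100% × 66% × 15% = 9.9% of Pinebrook Mining NL.
Direct interest in Pinebrook Mining NL: 17%.
Aggregating (R1): 9.9% + 17% = 26.9%.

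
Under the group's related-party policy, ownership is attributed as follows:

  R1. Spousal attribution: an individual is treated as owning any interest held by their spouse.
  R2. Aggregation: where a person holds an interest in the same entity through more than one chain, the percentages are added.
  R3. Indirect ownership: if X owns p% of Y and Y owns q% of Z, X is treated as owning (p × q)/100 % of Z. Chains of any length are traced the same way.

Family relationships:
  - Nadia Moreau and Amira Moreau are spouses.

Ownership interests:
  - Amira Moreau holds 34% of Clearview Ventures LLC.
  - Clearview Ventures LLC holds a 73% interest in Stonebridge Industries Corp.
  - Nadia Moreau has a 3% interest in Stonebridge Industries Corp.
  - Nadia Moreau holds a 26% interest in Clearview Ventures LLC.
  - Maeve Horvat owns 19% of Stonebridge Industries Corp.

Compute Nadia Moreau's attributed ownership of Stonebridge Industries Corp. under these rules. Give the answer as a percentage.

46.8%

By spousal attribution (R1), Nadia Moreau is treated as also owning Amira Moreau's interest in Clearview Ventures LLC, giving 26% + 34% = 60%.
Chain via Clearview Ventures LLC (R3): 60% × 73% = 43.8% of Stonebridge Industries Corp.
Direct interest in Stonebridge Industries Corp: 3%.
Aggregating (R2): 43.8% + 3% = 46.8%.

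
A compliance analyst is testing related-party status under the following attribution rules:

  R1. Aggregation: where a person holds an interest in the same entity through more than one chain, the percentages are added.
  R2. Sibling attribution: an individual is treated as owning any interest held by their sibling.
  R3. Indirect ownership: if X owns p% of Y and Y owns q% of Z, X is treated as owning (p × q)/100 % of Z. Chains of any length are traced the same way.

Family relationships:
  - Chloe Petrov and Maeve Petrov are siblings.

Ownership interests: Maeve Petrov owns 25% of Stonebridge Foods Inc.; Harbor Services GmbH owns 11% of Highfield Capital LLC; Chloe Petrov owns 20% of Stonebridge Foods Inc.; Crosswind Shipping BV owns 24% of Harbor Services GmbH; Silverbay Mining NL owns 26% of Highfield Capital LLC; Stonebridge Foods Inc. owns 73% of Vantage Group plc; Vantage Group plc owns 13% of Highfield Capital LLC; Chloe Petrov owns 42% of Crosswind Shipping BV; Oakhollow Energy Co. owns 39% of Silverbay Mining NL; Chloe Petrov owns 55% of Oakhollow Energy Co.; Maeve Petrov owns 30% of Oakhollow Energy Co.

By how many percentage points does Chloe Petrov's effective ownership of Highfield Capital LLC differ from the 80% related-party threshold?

66.0017

By sibling attribution (R2), Chloe Petrov is treated as also owning Maeve Petrov's interest in Oakhollow Energy Co, giving 55% + 30% = 85%.
By sibling attribution (R2), Chloe Petrov is treated as also owning Maeve Petrov's interest in Stonebridge Foods Inc, giving 20% + 25% = 45%.
Chain via Oakhollow Energy Co. → Silverbay Mining NL (R3): 85% × 39% × 26% = 8.619% of Highfield Capital LLC.
Chain via Crosswind Shipping BV → Harbor Services GmbH (R3): 42% × 24% × 11% = 1.1088% of Highfield Capital LLC.
Chain via Stonebridge Foods Inc. → Vantage Group plc (R3): 45% × 73% × 13% = 4.2705% of Highfield Capital LLC.
Aggregating (R1): 8.619% + 1.1088% + 4.2705% = 13.9983%.
13.9983% falls short of the 80% threshold by 66.0017 percentage points.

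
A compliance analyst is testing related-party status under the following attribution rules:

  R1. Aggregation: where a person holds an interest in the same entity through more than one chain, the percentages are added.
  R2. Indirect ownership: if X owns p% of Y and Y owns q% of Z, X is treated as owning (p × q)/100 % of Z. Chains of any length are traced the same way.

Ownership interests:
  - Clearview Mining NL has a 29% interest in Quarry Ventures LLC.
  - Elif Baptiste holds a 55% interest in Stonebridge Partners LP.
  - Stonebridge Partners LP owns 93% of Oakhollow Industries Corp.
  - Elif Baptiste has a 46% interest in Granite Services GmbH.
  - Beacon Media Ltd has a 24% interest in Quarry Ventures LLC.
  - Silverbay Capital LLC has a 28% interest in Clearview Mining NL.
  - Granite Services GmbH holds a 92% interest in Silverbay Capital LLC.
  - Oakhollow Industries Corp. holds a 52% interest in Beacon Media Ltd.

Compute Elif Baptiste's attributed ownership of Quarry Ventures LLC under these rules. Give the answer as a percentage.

9.819904%

Chain via Granite Services GmbH → Silverbay Capital LLC → Clearview Mining NL (R2): 46% × 92% × 28% × 29% = 3.436384% of Quarry Ventures LLC.
Chain via Stonebridge Partners LP → Oakhollow Industries Corp. → Beacon Media Ltd (R2): 55% × 93% × 52% × 24% = 6.38352% of Quarry Ventures LLC.
Aggregating (R1): 3.436384% + 6.38352% = 9.819904%.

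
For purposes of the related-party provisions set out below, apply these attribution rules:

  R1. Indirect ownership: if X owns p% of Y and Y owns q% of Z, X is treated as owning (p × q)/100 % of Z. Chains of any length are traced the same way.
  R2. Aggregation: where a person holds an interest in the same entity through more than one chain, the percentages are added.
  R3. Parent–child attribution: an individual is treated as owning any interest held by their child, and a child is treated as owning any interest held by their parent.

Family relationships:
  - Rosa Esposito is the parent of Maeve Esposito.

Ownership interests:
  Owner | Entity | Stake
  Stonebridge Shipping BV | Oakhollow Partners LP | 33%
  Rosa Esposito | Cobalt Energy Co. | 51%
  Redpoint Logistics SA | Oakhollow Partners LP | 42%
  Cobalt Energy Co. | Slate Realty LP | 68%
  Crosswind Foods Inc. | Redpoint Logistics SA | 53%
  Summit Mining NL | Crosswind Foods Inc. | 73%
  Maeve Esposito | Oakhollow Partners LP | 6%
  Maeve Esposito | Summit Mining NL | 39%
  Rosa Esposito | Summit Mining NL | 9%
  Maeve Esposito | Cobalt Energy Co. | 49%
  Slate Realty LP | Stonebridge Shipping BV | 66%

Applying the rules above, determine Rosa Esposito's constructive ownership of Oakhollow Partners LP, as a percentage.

28.610304%

By parent–child attribution (R3), Rosa Esposito is treated as also owning Maeve Esposito's interest in Cobalt Energy Co, giving 51% + 49% = 100%.
By parent–child attribution (R3), Rosa Esposito is treated as also owning Maeve Esposito's interest in Summit Mining NL, giving 9% + 39% = 48%.
By parent–child attribution (R3), Rosa Esposito is treated as owning Maeve Esposito's 6% interest in Oakhollow Partners LP.
Chain via Cobalt Energy Co. → Slate Realty LP → Stonebridge Shipping BV (R1): 100% × 68% × 66% × 33% = 14.8104% of Oakhollow Partners LP.
Chain via Summit Mining NL → Crosswind Foods Inc. → Redpoint Logistics SA (R1): 48% × 73% × 53% × 42% = 7.799904% of Oakhollow Partners LP.
Direct interest in Oakhollow Partners LP: 6%.
Aggregating (R2): 14.8104% + 7.799904% + 6% = 28.610304%.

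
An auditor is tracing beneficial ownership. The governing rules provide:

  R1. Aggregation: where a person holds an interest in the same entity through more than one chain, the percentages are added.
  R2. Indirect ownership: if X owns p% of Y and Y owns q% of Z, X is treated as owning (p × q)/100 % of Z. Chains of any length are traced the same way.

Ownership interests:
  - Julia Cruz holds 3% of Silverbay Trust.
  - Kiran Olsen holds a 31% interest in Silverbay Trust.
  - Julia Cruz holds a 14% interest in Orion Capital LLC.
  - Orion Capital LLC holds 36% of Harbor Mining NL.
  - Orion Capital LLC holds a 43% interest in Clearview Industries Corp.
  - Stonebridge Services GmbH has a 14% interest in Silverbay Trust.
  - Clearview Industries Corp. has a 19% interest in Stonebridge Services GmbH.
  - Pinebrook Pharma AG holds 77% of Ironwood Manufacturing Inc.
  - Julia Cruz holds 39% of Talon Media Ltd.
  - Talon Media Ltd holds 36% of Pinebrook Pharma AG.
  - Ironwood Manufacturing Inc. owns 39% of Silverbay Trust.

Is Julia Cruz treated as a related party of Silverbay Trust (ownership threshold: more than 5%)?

Yes

Chain via Talon Media Ltd → Pinebrook Pharma AG → Ironwood Manufacturing Inc. (R2): 39% × 36% × 77% × 39% = 4.216212% of Silverbay Trust.
Chain via Orion Capital LLC → Clearview Industries Corp. → Stonebridge Services GmbH (R2): 14% × 43% × 19% × 14% = 0.160132% of Silverbay Trust.
Direct interest in Silverbay Trust: 3%.
Aggregating (R1): 4.216212% + 0.160132% + 3% = 7.376344%.
7.376344% exceeds the 5% threshold, so Julia is a related party to Silverbay Trust.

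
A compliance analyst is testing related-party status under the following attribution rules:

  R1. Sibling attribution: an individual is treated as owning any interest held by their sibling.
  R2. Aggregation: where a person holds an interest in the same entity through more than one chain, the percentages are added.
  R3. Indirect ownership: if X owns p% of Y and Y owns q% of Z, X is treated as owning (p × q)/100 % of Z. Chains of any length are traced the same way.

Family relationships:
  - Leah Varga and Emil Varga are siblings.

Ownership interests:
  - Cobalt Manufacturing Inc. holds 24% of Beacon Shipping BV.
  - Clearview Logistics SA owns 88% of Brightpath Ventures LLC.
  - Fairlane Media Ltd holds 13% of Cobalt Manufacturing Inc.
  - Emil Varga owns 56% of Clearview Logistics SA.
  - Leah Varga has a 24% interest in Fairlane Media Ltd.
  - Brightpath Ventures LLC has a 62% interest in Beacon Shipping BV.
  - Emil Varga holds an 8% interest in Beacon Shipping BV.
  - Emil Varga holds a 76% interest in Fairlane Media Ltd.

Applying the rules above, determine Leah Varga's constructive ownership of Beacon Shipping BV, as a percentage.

By sibling attribution (R1), Leah Varga is treated as also owning Emil Varga's interest in Fairlane Media Ltd, giving 24% + 76% = 100%.
By sibling attribution (R1), Leah Varga is treated as owning Emil Varga's 56% interest in Clearview Logistics SA.
By sibling attribution (R1), Leah Varga is treated as owning Emil Varga's 8% interest in Beacon Shipping BV.
Chain via Fairlane Media Ltd → Cobalt Manufacturing Inc. (R3): 100% × 13% × 24% = 3.12% of Beacon Shipping BV.
Chain via Clearview Logistics SA → Brightpath Ventures LLC (R3): 56% × 88% × 62% = 30.5536% of Beacon Shipping BV.
Direct interest in Beacon Shipping BV: 8%.
Aggregating (R2): 3.12% + 30.5536% + 8% = 41.6736%.

41.6736%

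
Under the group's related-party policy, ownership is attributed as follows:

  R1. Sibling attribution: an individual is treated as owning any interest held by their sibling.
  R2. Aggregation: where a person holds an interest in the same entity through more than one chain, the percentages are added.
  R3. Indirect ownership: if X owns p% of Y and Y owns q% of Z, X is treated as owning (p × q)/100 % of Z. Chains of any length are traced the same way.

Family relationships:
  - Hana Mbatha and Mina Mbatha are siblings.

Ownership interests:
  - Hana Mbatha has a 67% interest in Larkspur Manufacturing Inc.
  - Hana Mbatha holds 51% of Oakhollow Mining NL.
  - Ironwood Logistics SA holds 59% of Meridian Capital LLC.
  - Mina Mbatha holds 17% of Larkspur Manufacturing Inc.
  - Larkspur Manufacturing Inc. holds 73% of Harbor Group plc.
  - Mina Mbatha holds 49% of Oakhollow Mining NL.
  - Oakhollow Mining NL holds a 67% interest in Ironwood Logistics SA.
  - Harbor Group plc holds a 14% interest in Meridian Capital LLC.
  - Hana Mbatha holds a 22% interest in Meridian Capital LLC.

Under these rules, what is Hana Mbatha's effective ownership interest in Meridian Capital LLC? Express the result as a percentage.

By sibling attribution (R1), Hana Mbatha is treated as also owning Mina Mbatha's interest in Oakhollow Mining NL, giving 51% + 49% = 100%.
By sibling attribution (R1), Hana Mbatha is treated as also owning Mina Mbatha's interest in Larkspur Manufacturing Inc, giving 67% + 17% = 84%.
Chain via Oakhollow Mining NL → Ironwood Logistics SA (R3): 100% × 67% × 59% = 39.53% of Meridian Capital LLC.
Chain via Larkspur Manufacturing Inc. → Harbor Group plc (R3): 84% × 73% × 14% = 8.5848% of Meridian Capital LLC.
Direct interest in Meridian Capital LLC: 22%.
Aggregating (R2): 39.53% + 8.5848% + 22% = 70.1148%.

70.1148%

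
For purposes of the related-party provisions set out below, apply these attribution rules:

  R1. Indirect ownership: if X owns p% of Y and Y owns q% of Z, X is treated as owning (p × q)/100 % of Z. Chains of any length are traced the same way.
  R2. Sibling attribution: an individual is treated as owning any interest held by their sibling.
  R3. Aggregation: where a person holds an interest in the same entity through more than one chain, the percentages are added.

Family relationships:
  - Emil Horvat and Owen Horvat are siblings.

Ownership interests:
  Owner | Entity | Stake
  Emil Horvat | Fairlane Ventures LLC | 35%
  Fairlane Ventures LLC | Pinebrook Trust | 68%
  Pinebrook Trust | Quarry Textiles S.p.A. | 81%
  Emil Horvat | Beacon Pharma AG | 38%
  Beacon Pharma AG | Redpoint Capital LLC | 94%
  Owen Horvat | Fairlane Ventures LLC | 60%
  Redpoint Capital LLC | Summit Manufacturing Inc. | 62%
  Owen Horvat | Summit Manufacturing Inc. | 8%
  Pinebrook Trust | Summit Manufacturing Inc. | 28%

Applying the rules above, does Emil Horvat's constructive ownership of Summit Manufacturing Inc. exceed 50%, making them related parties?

No

By sibling attribution (R2), Emil Horvat is treated as also owning Owen Horvat's interest in Fairlane Ventures LLC, giving 35% + 60% = 95%.
By sibling attribution (R2), Emil Horvat is treated as owning Owen Horvat's 8% interest in Summit Manufacturing Inc.
Chain via Fairlane Ventures LLC → Pinebrook Trust (R1): 95% × 68% × 28% = 18.088% of Summit Manufacturing Inc.
Chain via Beacon Pharma AG → Redpoint Capital LLC (R1): 38% × 94% × 62% = 22.1464% of Summit Manufacturing Inc.
Direct interest in Summit Manufacturing Inc: 8%.
Aggregating (R3): 18.088% + 22.1464% + 8% = 48.2344%.
48.2344% does not exceed the 50% threshold, so Emil is not a related party to Summit Manufacturing Inc.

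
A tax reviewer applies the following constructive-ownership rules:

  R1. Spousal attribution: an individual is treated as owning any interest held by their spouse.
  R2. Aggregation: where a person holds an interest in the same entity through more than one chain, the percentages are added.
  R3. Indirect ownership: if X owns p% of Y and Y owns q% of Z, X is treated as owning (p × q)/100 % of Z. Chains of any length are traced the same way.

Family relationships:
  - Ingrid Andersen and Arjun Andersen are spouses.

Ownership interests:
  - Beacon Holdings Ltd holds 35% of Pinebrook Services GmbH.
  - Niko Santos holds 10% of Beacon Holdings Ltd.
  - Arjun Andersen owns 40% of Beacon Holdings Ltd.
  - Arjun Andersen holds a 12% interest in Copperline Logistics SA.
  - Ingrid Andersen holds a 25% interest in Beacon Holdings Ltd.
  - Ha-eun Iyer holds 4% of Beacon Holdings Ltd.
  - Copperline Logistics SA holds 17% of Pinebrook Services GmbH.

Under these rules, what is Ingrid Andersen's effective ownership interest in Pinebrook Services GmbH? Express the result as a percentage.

By spousal attribution (R1), Ingrid Andersen is treated as also owning Arjun Andersen's interest in Beacon Holdings Ltd, giving 25% + 40% = 65%.
By spousal attribution (R1), Ingrid Andersen is treated as owning Arjun Andersen's 12% interest in Copperline Logistics SA.
Chain via Beacon Holdings Ltd (R3): 65% × 35% = 22.75% of Pinebrook Services GmbH.
Chain via Copperline Logistics SA (R3): 12% × 17% = 2.04% of Pinebrook Services GmbH.
Aggregating (R2): 22.75% + 2.04% = 24.79%.

24.79%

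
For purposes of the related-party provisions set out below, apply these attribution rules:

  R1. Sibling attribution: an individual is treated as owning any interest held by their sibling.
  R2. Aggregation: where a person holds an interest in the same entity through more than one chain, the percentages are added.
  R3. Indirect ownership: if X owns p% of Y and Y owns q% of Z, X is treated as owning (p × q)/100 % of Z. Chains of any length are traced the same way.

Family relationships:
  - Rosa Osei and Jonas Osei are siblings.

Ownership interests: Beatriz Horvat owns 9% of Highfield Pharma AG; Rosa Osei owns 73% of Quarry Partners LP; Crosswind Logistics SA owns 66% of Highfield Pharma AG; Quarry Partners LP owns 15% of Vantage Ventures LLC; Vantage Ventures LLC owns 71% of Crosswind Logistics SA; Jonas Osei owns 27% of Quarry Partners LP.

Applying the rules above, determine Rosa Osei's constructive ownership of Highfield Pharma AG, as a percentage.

By sibling attribution (R1), Rosa Osei is treated as also owning Jonas Osei's interest in Quarry Partners LP, giving 73% + 27% = 100%.
Chain via Quarry Partners LP → Vantage Ventures LLC → Crosswind Logistics SA (R3): 100% × 15% × 71% × 66% = 7.029% of Highfield Pharma AG.

7.029%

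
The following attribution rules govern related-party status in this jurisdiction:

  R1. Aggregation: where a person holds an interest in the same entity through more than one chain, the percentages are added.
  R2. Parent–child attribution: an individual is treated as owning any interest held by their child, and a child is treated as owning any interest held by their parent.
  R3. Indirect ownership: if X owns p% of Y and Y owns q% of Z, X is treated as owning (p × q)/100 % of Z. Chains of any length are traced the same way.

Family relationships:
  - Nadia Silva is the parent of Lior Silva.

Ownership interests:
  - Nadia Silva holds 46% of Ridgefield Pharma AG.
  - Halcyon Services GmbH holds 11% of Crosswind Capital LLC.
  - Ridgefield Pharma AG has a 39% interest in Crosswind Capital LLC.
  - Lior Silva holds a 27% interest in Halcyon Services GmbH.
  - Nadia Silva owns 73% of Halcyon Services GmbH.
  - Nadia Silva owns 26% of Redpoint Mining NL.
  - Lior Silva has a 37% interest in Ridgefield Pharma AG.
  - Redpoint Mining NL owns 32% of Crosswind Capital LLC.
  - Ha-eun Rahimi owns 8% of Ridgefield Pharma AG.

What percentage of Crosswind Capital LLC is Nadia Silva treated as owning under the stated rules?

51.69%

By parent–child attribution (R2), Nadia Silva is treated as also owning Lior Silva's interest in Halcyon Services GmbH, giving 73% + 27% = 100%.
By parent–child attribution (R2), Nadia Silva is treated as also owning Lior Silva's interest in Ridgefield Pharma AG, giving 46% + 37% = 83%.
Chain via Halcyon Services GmbH (R3): 100% × 11% = 11% of Crosswind Capital LLC.
Chain via Ridgefield Pharma AG (R3): 83% × 39% = 32.37% of Crosswind Capital LLC.
Chain via Redpoint Mining NL (R3): 26% × 32% = 8.32% of Crosswind Capital LLC.
Aggregating (R1): 11% + 32.37% + 8.32% = 51.69%.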